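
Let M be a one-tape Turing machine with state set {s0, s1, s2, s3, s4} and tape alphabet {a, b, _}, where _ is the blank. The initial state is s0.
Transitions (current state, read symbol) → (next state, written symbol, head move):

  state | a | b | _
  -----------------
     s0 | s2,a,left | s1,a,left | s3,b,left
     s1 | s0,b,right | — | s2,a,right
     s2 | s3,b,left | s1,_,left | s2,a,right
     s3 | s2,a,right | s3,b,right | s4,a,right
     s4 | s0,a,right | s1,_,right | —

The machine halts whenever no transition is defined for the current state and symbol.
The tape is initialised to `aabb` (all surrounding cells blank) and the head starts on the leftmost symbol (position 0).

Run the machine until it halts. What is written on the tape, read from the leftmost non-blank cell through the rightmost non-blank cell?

s0 | _[a]abb__   read a → write a, move left, go to s2
s2 | [_]aabb__   read _ → write a, move right, go to s2
s2 | a[a]abb__   read a → write b, move left, go to s3
s3 | [a]babb__   read a → write a, move right, go to s2
s2 | a[b]abb__   read b → write _, move left, go to s1
s1 | [a]_abb__   read a → write b, move right, go to s0
s0 | b[_]abb__   read _ → write b, move left, go to s3
s3 | [b]babb__   read b → write b, move right, go to s3
s3 | b[b]abb__   read b → write b, move right, go to s3
s3 | bb[a]bb__   read a → write a, move right, go to s2
s2 | bba[b]b__   read b → write _, move left, go to s1
s1 | bb[a]_b__   read a → write b, move right, go to s0
s0 | bbb[_]b__   read _ → write b, move left, go to s3
s3 | bb[b]bb__   read b → write b, move right, go to s3
s3 | bbb[b]b__   read b → write b, move right, go to s3
s3 | bbbb[b]__   read b → write b, move right, go to s3
s3 | bbbbb[_]_   read _ → write a, move right, go to s4
s4 | bbbbba[_]
The non-blank tape span at halt is bbbbba.

bbbbba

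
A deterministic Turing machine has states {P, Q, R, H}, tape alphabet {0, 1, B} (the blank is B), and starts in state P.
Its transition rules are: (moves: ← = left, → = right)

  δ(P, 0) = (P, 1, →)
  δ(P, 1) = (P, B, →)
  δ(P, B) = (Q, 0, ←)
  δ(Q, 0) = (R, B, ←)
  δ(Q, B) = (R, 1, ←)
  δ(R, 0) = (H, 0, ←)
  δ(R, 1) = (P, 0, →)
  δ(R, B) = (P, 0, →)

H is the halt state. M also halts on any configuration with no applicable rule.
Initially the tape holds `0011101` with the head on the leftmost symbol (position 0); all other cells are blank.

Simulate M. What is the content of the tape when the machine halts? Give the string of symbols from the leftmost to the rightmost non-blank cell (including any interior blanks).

P | [0]011101BB   read 0 → write 1, move →, go to P
P | 1[0]11101BB   read 0 → write 1, move →, go to P
P | 11[1]1101BB   read 1 → write B, move →, go to P
P | 11B[1]101BB   read 1 → write B, move →, go to P
P | 11BB[1]01BB   read 1 → write B, move →, go to P
P | 11BBB[0]1BB   read 0 → write 1, move →, go to P
P | 11BBB1[1]BB   read 1 → write B, move →, go to P
P | 11BBB1B[B]B   read B → write 0, move ←, go to Q
Q | 11BBB1[B]0B   read B → write 1, move ←, go to R
R | 11BBB[1]10B   read 1 → write 0, move →, go to P
P | 11BBB0[1]0B   read 1 → write B, move →, go to P
P | 11BBB0B[0]B   read 0 → write 1, move →, go to P
P | 11BBB0B1[B]   read B → write 0, move ←, go to Q
Q | 11BBB0B[1]0
The non-blank tape span at halt is 11BBB0B10.

11BBB0B10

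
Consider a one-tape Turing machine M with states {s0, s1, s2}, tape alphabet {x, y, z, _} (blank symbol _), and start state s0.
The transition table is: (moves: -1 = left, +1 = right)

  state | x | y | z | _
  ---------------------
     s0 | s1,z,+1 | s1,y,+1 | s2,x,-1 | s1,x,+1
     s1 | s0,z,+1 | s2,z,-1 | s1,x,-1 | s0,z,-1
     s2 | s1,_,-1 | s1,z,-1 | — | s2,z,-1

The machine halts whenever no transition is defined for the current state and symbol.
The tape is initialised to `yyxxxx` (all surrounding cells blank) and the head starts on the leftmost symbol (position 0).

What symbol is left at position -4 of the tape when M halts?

s0 | ____[y]yxxxx   read y → write y, move +1, go to s1
s1 | ____y[y]xxxx   read y → write z, move -1, go to s2
s2 | ____[y]zxxxx   read y → write z, move -1, go to s1
s1 | ___[_]zzxxxx   read _ → write z, move -1, go to s0
s0 | __[_]zzzxxxx   read _ → write x, move +1, go to s1
s1 | __x[z]zzxxxx   read z → write x, move -1, go to s1
s1 | __[x]xzzxxxx   read x → write z, move +1, go to s0
s0 | __z[x]zzxxxx   read x → write z, move +1, go to s1
s1 | __zz[z]zxxxx   read z → write x, move -1, go to s1
s1 | __z[z]xzxxxx   read z → write x, move -1, go to s1
s1 | __[z]xxzxxxx   read z → write x, move -1, go to s1
s1 | _[_]xxxzxxxx   read _ → write z, move -1, go to s0
s0 | [_]zxxxzxxxx   read _ → write x, move +1, go to s1
s1 | x[z]xxxzxxxx   read z → write x, move -1, go to s1
s1 | [x]xxxxzxxxx   read x → write z, move +1, go to s0
s0 | z[x]xxxzxxxx   read x → write z, move +1, go to s1
s1 | zz[x]xxzxxxx   read x → write z, move +1, go to s0
s0 | zzz[x]xzxxxx   read x → write z, move +1, go to s1
s1 | zzzz[x]zxxxx   read x → write z, move +1, go to s0
s0 | zzzzz[z]xxxx   read z → write x, move -1, go to s2
s2 | zzzz[z]xxxxx
Cell -4 holds z when M halts.

z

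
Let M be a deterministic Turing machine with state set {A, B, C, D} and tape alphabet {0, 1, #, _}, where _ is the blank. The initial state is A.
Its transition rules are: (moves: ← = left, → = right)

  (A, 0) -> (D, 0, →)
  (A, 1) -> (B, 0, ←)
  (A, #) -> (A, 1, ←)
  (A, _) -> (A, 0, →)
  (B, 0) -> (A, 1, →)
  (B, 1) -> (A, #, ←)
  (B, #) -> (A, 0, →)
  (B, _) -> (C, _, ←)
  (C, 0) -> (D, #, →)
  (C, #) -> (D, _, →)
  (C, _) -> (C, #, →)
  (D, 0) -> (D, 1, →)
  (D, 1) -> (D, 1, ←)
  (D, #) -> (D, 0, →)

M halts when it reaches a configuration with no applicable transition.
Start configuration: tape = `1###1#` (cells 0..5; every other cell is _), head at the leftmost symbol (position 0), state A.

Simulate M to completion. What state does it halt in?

A | ___[1]###1#   read 1 → write 0, move ←, go to B
B | __[_]0###1#   read _ → write _, move ←, go to C
C | _[_]_0###1#   read _ → write #, move →, go to C
C | _#[_]0###1#   read _ → write #, move →, go to C
C | _##[0]###1#   read 0 → write #, move →, go to D
D | _###[#]##1#   read # → write 0, move →, go to D
D | _###0[#]#1#   read # → write 0, move →, go to D
D | _###00[#]1#   read # → write 0, move →, go to D
D | _###000[1]#   read 1 → write 1, move ←, go to D
D | _###00[0]1#   read 0 → write 1, move →, go to D
D | _###001[1]#   read 1 → write 1, move ←, go to D
D | _###00[1]1#   read 1 → write 1, move ←, go to D
D | _###0[0]11#   read 0 → write 1, move →, go to D
D | _###01[1]1#   read 1 → write 1, move ←, go to D
D | _###0[1]11#   read 1 → write 1, move ←, go to D
D | _###[0]111#   read 0 → write 1, move →, go to D
D | _###1[1]11#   read 1 → write 1, move ←, go to D
D | _###[1]111#   read 1 → write 1, move ←, go to D
D | _##[#]1111#   read # → write 0, move →, go to D
D | _##0[1]111#   read 1 → write 1, move ←, go to D
D | _##[0]1111#   read 0 → write 1, move →, go to D
D | _##1[1]111#   read 1 → write 1, move ←, go to D
D | _##[1]1111#   read 1 → write 1, move ←, go to D
D | _#[#]11111#   read # → write 0, move →, go to D
D | _#0[1]1111#   read 1 → write 1, move ←, go to D
D | _#[0]11111#   read 0 → write 1, move →, go to D
D | _#1[1]1111#   read 1 → write 1, move ←, go to D
D | _#[1]11111#   read 1 → write 1, move ←, go to D
D | _[#]111111#   read # → write 0, move →, go to D
D | _0[1]11111#   read 1 → write 1, move ←, go to D
D | _[0]111111#   read 0 → write 1, move →, go to D
D | _1[1]11111#   read 1 → write 1, move ←, go to D
D | _[1]111111#   read 1 → write 1, move ←, go to D
D | [_]1111111#
No transition is defined for (D, _); M halts in state D.

D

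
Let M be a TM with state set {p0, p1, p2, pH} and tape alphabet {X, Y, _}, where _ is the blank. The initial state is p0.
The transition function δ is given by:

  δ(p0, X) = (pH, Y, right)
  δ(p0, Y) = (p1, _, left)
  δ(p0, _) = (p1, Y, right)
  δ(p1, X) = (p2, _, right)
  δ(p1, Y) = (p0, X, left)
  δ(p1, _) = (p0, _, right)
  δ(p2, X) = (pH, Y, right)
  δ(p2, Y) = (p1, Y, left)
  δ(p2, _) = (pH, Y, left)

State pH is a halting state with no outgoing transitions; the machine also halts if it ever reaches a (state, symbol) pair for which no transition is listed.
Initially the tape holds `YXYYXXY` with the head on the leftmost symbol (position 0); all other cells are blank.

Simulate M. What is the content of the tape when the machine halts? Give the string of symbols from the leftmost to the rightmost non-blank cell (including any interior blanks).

Y_Y_YXY

state=p0 head=0 tape=_[Y]XYYXXY   (p0,Y)→(p1,_,left)
state=p1 head=-1 tape=[_]_XYYXXY   (p1,_)→(p0,_,right)
state=p0 head=0 tape=_[_]XYYXXY   (p0,_)→(p1,Y,right)
state=p1 head=1 tape=_Y[X]YYXXY   (p1,X)→(p2,_,right)
state=p2 head=2 tape=_Y_[Y]YXXY   (p2,Y)→(p1,Y,left)
state=p1 head=1 tape=_Y[_]YYXXY   (p1,_)→(p0,_,right)
state=p0 head=2 tape=_Y_[Y]YXXY   (p0,Y)→(p1,_,left)
state=p1 head=1 tape=_Y[_]_YXXY   (p1,_)→(p0,_,right)
state=p0 head=2 tape=_Y_[_]YXXY   (p0,_)→(p1,Y,right)
state=p1 head=3 tape=_Y_Y[Y]XXY   (p1,Y)→(p0,X,left)
state=p0 head=2 tape=_Y_[Y]XXXY   (p0,Y)→(p1,_,left)
state=p1 head=1 tape=_Y[_]_XXXY   (p1,_)→(p0,_,right)
state=p0 head=2 tape=_Y_[_]XXXY   (p0,_)→(p1,Y,right)
state=p1 head=3 tape=_Y_Y[X]XXY   (p1,X)→(p2,_,right)
state=p2 head=4 tape=_Y_Y_[X]XY   (p2,X)→(pH,Y,right)
state=pH head=5 tape=_Y_Y_Y[X]Y
The non-blank tape span at halt is Y_Y_YXY.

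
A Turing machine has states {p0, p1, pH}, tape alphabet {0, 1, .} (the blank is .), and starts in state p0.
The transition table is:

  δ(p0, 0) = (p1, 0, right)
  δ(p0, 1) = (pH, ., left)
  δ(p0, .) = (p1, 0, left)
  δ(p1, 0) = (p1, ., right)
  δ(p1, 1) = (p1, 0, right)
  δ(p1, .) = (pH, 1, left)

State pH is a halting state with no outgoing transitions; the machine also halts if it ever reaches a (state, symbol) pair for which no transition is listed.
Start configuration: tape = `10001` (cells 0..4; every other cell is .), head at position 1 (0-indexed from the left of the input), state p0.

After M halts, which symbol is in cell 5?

1

state=p0 head=1 tape=1[0]001.   (p0,0)→(p1,0,right)
state=p1 head=2 tape=10[0]01.   (p1,0)→(p1,.,right)
state=p1 head=3 tape=10.[0]1.   (p1,0)→(p1,.,right)
state=p1 head=4 tape=10..[1].   (p1,1)→(p1,0,right)
state=p1 head=5 tape=10..0[.]   (p1,.)→(pH,1,left)
state=pH head=4 tape=10..[0]1
Cell 5 holds 1 when M halts.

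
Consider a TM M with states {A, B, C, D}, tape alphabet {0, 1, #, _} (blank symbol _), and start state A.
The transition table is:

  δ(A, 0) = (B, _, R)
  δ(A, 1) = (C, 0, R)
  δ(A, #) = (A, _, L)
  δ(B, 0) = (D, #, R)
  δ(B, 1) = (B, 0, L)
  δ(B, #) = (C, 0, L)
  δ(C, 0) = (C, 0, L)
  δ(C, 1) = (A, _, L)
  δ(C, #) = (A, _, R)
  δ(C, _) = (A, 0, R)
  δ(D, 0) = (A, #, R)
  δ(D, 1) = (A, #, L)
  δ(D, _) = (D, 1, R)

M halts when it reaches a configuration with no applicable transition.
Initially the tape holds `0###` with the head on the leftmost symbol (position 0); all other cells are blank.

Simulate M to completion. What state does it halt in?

B

state=A head=0 tape=[0]###_   (A,0)→(B,_,R)
state=B head=1 tape=_[#]##_   (B,#)→(C,0,L)
state=C head=0 tape=[_]0##_   (C,_)→(A,0,R)
state=A head=1 tape=0[0]##_   (A,0)→(B,_,R)
state=B head=2 tape=0_[#]#_   (B,#)→(C,0,L)
state=C head=1 tape=0[_]0#_   (C,_)→(A,0,R)
state=A head=2 tape=00[0]#_   (A,0)→(B,_,R)
state=B head=3 tape=00_[#]_   (B,#)→(C,0,L)
state=C head=2 tape=00[_]0_   (C,_)→(A,0,R)
state=A head=3 tape=000[0]_   (A,0)→(B,_,R)
state=B head=4 tape=000_[_]
No transition is defined for (B, _); M halts in state B.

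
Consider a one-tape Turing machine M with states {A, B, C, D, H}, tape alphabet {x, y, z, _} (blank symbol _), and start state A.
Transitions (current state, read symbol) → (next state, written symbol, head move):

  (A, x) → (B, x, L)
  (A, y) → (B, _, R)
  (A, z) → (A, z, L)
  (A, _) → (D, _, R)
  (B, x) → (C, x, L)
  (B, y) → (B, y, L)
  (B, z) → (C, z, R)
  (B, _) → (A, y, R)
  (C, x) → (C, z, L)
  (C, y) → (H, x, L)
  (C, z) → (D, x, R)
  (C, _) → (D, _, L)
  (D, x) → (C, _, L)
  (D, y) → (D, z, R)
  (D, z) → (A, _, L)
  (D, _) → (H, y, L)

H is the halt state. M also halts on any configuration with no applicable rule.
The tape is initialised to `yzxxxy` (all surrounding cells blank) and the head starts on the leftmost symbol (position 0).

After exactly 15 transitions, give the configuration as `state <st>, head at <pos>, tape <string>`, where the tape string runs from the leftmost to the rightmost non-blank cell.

state H, head at -1, tape zyx_xxy

A | _[y]zxxxy   read y → write _, move R, go to B
B | __[z]xxxy   read z → write z, move R, go to C
C | __z[x]xxy   read x → write z, move L, go to C
C | __[z]zxxy   read z → write x, move R, go to D
D | __x[z]xxy   read z → write _, move L, go to A
A | __[x]_xxy   read x → write x, move L, go to B
B | _[_]x_xxy   read _ → write y, move R, go to A
A | _y[x]_xxy   read x → write x, move L, go to B
B | _[y]x_xxy   read y → write y, move L, go to B
B | [_]yx_xxy   read _ → write y, move R, go to A
A | y[y]x_xxy   read y → write _, move R, go to B
B | y_[x]_xxy   read x → write x, move L, go to C
C | y[_]x_xxy   read _ → write _, move L, go to D
D | [y]_x_xxy   read y → write z, move R, go to D
D | z[_]x_xxy   read _ → write y, move L, go to H
H | [z]yx_xxy
After 15 steps: state H, head at -1, tape zyx_xxy.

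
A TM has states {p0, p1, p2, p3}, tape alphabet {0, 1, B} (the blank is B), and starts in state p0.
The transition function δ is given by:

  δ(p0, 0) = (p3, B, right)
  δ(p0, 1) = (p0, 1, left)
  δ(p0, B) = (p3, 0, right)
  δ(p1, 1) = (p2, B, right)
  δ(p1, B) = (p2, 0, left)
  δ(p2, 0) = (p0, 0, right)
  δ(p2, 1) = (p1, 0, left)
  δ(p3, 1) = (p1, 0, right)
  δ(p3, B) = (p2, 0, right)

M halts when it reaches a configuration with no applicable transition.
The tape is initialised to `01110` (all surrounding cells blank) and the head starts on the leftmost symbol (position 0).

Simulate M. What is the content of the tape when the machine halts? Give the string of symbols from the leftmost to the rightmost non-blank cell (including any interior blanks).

0B00

state=p0 head=0 tape=[0]1110   (p0,0)→(p3,B,right)
state=p3 head=1 tape=B[1]110   (p3,1)→(p1,0,right)
state=p1 head=2 tape=B0[1]10   (p1,1)→(p2,B,right)
state=p2 head=3 tape=B0B[1]0   (p2,1)→(p1,0,left)
state=p1 head=2 tape=B0[B]00   (p1,B)→(p2,0,left)
state=p2 head=1 tape=B[0]000   (p2,0)→(p0,0,right)
state=p0 head=2 tape=B0[0]00   (p0,0)→(p3,B,right)
state=p3 head=3 tape=B0B[0]0
The non-blank tape span at halt is 0B00.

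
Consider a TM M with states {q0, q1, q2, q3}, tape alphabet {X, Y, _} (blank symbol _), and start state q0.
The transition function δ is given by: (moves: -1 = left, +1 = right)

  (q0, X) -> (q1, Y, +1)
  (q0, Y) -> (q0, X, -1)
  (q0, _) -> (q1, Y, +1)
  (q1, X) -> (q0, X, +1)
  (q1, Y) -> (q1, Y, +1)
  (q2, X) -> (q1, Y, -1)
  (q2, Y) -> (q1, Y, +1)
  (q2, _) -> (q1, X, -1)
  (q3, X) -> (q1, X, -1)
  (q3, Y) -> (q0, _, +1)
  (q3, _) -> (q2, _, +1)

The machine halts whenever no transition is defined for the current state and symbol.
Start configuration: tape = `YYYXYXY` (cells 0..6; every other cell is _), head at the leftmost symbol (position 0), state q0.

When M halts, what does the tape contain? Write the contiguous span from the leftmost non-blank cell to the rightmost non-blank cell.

q0 | _[Y]YYXYXY__   read Y → write X, move -1, go to q0
q0 | [_]XYYXYXY__   read _ → write Y, move +1, go to q1
q1 | Y[X]YYXYXY__   read X → write X, move +1, go to q0
q0 | YX[Y]YXYXY__   read Y → write X, move -1, go to q0
q0 | Y[X]XYXYXY__   read X → write Y, move +1, go to q1
q1 | YY[X]YXYXY__   read X → write X, move +1, go to q0
q0 | YYX[Y]XYXY__   read Y → write X, move -1, go to q0
q0 | YY[X]XXYXY__   read X → write Y, move +1, go to q1
q1 | YYY[X]XYXY__   read X → write X, move +1, go to q0
q0 | YYYX[X]YXY__   read X → write Y, move +1, go to q1
q1 | YYYXY[Y]XY__   read Y → write Y, move +1, go to q1
q1 | YYYXYY[X]Y__   read X → write X, move +1, go to q0
q0 | YYYXYYX[Y]__   read Y → write X, move -1, go to q0
q0 | YYYXYY[X]X__   read X → write Y, move +1, go to q1
q1 | YYYXYYY[X]__   read X → write X, move +1, go to q0
q0 | YYYXYYYX[_]_   read _ → write Y, move +1, go to q1
q1 | YYYXYYYXY[_]
The non-blank tape span at halt is YYYXYYYXY.

YYYXYYYXY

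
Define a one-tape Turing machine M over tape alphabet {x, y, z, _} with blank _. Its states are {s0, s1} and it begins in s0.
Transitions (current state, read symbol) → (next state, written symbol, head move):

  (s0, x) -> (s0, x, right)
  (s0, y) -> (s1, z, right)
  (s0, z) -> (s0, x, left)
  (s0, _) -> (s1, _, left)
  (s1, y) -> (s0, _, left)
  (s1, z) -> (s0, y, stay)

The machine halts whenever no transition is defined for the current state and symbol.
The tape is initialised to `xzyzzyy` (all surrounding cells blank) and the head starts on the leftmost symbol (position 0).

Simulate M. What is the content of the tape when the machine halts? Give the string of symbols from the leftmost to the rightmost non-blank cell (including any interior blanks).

xxxxx_y

state=s0 head=0 tape=[x]zyzzyy   (s0,x)→(s0,x,right)
state=s0 head=1 tape=x[z]yzzyy   (s0,z)→(s0,x,left)
state=s0 head=0 tape=[x]xyzzyy   (s0,x)→(s0,x,right)
state=s0 head=1 tape=x[x]yzzyy   (s0,x)→(s0,x,right)
state=s0 head=2 tape=xx[y]zzyy   (s0,y)→(s1,z,right)
state=s1 head=3 tape=xxz[z]zyy   (s1,z)→(s0,y,stay)
state=s0 head=3 tape=xxz[y]zyy   (s0,y)→(s1,z,right)
state=s1 head=4 tape=xxzz[z]yy   (s1,z)→(s0,y,stay)
state=s0 head=4 tape=xxzz[y]yy   (s0,y)→(s1,z,right)
state=s1 head=5 tape=xxzzz[y]y   (s1,y)→(s0,_,left)
state=s0 head=4 tape=xxzz[z]_y   (s0,z)→(s0,x,left)
state=s0 head=3 tape=xxz[z]x_y   (s0,z)→(s0,x,left)
state=s0 head=2 tape=xx[z]xx_y   (s0,z)→(s0,x,left)
state=s0 head=1 tape=x[x]xxx_y   (s0,x)→(s0,x,right)
state=s0 head=2 tape=xx[x]xx_y   (s0,x)→(s0,x,right)
state=s0 head=3 tape=xxx[x]x_y   (s0,x)→(s0,x,right)
state=s0 head=4 tape=xxxx[x]_y   (s0,x)→(s0,x,right)
state=s0 head=5 tape=xxxxx[_]y   (s0,_)→(s1,_,left)
state=s1 head=4 tape=xxxx[x]_y
The non-blank tape span at halt is xxxxx_y.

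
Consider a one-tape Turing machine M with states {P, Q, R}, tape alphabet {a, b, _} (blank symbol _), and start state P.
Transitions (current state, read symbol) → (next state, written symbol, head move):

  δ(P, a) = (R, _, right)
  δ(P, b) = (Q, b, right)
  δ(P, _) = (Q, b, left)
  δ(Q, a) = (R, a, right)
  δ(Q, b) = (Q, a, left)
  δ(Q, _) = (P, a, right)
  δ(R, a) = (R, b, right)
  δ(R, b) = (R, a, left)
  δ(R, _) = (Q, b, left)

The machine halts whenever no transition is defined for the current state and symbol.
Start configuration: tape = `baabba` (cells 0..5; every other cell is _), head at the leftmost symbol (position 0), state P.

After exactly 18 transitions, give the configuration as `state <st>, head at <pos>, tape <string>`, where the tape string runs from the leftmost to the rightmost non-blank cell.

state R, head at 2, tape ababaaaa

state=P head=0 tape=__[b]aabba   (P,b)→(Q,b,right)
state=Q head=1 tape=__b[a]abba   (Q,a)→(R,a,right)
state=R head=2 tape=__ba[a]bba   (R,a)→(R,b,right)
state=R head=3 tape=__bab[b]ba   (R,b)→(R,a,left)
state=R head=2 tape=__ba[b]aba   (R,b)→(R,a,left)
state=R head=1 tape=__b[a]aaba   (R,a)→(R,b,right)
state=R head=2 tape=__bb[a]aba   (R,a)→(R,b,right)
state=R head=3 tape=__bbb[a]ba   (R,a)→(R,b,right)
state=R head=4 tape=__bbbb[b]a   (R,b)→(R,a,left)
state=R head=3 tape=__bbb[b]aa   (R,b)→(R,a,left)
state=R head=2 tape=__bb[b]aaa   (R,b)→(R,a,left)
state=R head=1 tape=__b[b]aaaa   (R,b)→(R,a,left)
state=R head=0 tape=__[b]aaaaa   (R,b)→(R,a,left)
state=R head=-1 tape=_[_]aaaaaa   (R,_)→(Q,b,left)
state=Q head=-2 tape=[_]baaaaaa   (Q,_)→(P,a,right)
state=P head=-1 tape=a[b]aaaaaa   (P,b)→(Q,b,right)
state=Q head=0 tape=ab[a]aaaaa   (Q,a)→(R,a,right)
state=R head=1 tape=aba[a]aaaa   (R,a)→(R,b,right)
state=R head=2 tape=abab[a]aaa
After 18 steps: state R, head at 2, tape ababaaaa.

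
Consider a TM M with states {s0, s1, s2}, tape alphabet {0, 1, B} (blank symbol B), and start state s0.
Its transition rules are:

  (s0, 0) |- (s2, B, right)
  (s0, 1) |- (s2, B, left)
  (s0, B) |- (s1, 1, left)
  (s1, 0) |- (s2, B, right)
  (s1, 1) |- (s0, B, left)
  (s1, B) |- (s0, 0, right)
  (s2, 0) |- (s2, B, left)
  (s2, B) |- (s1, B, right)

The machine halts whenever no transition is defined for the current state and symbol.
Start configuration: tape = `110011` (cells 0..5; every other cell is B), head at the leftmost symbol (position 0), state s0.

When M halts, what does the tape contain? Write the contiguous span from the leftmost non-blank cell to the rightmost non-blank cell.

state=s0 head=0 tape=B[1]10011   (s0,1)→(s2,B,left)
state=s2 head=-1 tape=[B]B10011   (s2,B)→(s1,B,right)
state=s1 head=0 tape=B[B]10011   (s1,B)→(s0,0,right)
state=s0 head=1 tape=B0[1]0011   (s0,1)→(s2,B,left)
state=s2 head=0 tape=B[0]B0011   (s2,0)→(s2,B,left)
state=s2 head=-1 tape=[B]BB0011   (s2,B)→(s1,B,right)
state=s1 head=0 tape=B[B]B0011   (s1,B)→(s0,0,right)
state=s0 head=1 tape=B0[B]0011   (s0,B)→(s1,1,left)
state=s1 head=0 tape=B[0]10011   (s1,0)→(s2,B,right)
state=s2 head=1 tape=BB[1]0011
The non-blank tape span at halt is 10011.

10011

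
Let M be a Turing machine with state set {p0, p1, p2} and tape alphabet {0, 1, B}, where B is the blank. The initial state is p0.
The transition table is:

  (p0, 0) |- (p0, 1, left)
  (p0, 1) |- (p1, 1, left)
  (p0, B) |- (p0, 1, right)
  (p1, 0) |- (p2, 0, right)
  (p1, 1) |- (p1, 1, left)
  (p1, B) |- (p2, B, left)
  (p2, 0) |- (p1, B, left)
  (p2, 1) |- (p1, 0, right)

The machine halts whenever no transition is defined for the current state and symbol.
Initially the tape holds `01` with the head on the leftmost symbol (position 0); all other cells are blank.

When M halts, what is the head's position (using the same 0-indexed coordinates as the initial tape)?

-3

p0 | BBB[0]1   read 0 → write 1, move left, go to p0
p0 | BB[B]11   read B → write 1, move right, go to p0
p0 | BB1[1]1   read 1 → write 1, move left, go to p1
p1 | BB[1]11   read 1 → write 1, move left, go to p1
p1 | B[B]111   read B → write B, move left, go to p2
p2 | [B]B111
At halt the head is at cell -3.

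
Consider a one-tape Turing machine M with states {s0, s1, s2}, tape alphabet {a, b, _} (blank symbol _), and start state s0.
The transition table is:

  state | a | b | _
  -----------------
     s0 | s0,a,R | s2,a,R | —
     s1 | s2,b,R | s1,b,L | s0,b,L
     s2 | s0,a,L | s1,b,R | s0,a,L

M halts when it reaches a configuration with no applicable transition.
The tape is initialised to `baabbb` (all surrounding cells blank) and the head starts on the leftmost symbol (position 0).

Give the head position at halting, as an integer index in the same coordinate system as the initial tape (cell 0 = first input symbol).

s0 | __[b]aabbb   read b → write a, move R, go to s2
s2 | __a[a]abbb   read a → write a, move L, go to s0
s0 | __[a]aabbb   read a → write a, move R, go to s0
s0 | __a[a]abbb   read a → write a, move R, go to s0
s0 | __aa[a]bbb   read a → write a, move R, go to s0
s0 | __aaa[b]bb   read b → write a, move R, go to s2
s2 | __aaaa[b]b   read b → write b, move R, go to s1
s1 | __aaaab[b]   read b → write b, move L, go to s1
s1 | __aaaa[b]b   read b → write b, move L, go to s1
s1 | __aaa[a]bb   read a → write b, move R, go to s2
s2 | __aaab[b]b   read b → write b, move R, go to s1
s1 | __aaabb[b]   read b → write b, move L, go to s1
s1 | __aaab[b]b   read b → write b, move L, go to s1
s1 | __aaa[b]bb   read b → write b, move L, go to s1
s1 | __aa[a]bbb   read a → write b, move R, go to s2
s2 | __aab[b]bb   read b → write b, move R, go to s1
s1 | __aabb[b]b   read b → write b, move L, go to s1
s1 | __aab[b]bb   read b → write b, move L, go to s1
s1 | __aa[b]bbb   read b → write b, move L, go to s1
s1 | __a[a]bbbb   read a → write b, move R, go to s2
s2 | __ab[b]bbb   read b → write b, move R, go to s1
s1 | __abb[b]bb   read b → write b, move L, go to s1
s1 | __ab[b]bbb   read b → write b, move L, go to s1
s1 | __a[b]bbbb   read b → write b, move L, go to s1
s1 | __[a]bbbbb   read a → write b, move R, go to s2
s2 | __b[b]bbbb   read b → write b, move R, go to s1
s1 | __bb[b]bbb   read b → write b, move L, go to s1
s1 | __b[b]bbbb   read b → write b, move L, go to s1
s1 | __[b]bbbbb   read b → write b, move L, go to s1
s1 | _[_]bbbbbb   read _ → write b, move L, go to s0
s0 | [_]bbbbbbb
At halt the head is at cell -2.

-2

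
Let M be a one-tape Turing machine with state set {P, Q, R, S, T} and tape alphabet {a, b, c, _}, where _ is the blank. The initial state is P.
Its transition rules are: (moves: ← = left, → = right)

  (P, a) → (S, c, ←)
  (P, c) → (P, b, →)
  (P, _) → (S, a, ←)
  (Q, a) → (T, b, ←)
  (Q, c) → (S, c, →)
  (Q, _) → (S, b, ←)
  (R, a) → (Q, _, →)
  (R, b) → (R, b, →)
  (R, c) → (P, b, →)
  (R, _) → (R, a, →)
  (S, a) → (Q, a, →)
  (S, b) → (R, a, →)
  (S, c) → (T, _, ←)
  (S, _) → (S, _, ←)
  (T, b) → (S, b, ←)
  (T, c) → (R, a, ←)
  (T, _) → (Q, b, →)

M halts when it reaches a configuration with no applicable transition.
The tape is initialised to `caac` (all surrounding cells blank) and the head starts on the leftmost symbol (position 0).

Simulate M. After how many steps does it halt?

16

state=P head=0 tape=[c]aac__   (P,c)→(P,b,→)
state=P head=1 tape=b[a]ac__   (P,a)→(S,c,←)
state=S head=0 tape=[b]cac__   (S,b)→(R,a,→)
state=R head=1 tape=a[c]ac__   (R,c)→(P,b,→)
state=P head=2 tape=ab[a]c__   (P,a)→(S,c,←)
state=S head=1 tape=a[b]cc__   (S,b)→(R,a,→)
state=R head=2 tape=aa[c]c__   (R,c)→(P,b,→)
state=P head=3 tape=aab[c]__   (P,c)→(P,b,→)
state=P head=4 tape=aabb[_]_   (P,_)→(S,a,←)
state=S head=3 tape=aab[b]a_   (S,b)→(R,a,→)
state=R head=4 tape=aaba[a]_   (R,a)→(Q,_,→)
state=Q head=5 tape=aaba_[_]   (Q,_)→(S,b,←)
state=S head=4 tape=aaba[_]b   (S,_)→(S,_,←)
state=S head=3 tape=aab[a]_b   (S,a)→(Q,a,→)
state=Q head=4 tape=aaba[_]b   (Q,_)→(S,b,←)
state=S head=3 tape=aab[a]bb   (S,a)→(Q,a,→)
state=Q head=4 tape=aaba[b]b
M halts after 16 transitions.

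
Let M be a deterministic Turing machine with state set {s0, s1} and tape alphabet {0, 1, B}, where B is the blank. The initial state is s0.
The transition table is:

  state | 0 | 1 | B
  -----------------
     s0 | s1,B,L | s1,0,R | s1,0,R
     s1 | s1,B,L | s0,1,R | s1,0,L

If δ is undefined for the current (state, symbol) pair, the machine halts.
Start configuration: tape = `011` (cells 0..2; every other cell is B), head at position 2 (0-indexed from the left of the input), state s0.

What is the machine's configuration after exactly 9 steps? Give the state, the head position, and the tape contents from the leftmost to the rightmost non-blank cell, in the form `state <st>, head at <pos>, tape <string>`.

state=s0 head=2 tape=01[1]B   (s0,1)→(s1,0,R)
state=s1 head=3 tape=010[B]   (s1,B)→(s1,0,L)
state=s1 head=2 tape=01[0]0   (s1,0)→(s1,B,L)
state=s1 head=1 tape=0[1]B0   (s1,1)→(s0,1,R)
state=s0 head=2 tape=01[B]0   (s0,B)→(s1,0,R)
state=s1 head=3 tape=010[0]   (s1,0)→(s1,B,L)
state=s1 head=2 tape=01[0]B   (s1,0)→(s1,B,L)
state=s1 head=1 tape=0[1]BB   (s1,1)→(s0,1,R)
state=s0 head=2 tape=01[B]B   (s0,B)→(s1,0,R)
state=s1 head=3 tape=010[B]
After 9 steps: state s1, head at 3, tape 010.

state s1, head at 3, tape 010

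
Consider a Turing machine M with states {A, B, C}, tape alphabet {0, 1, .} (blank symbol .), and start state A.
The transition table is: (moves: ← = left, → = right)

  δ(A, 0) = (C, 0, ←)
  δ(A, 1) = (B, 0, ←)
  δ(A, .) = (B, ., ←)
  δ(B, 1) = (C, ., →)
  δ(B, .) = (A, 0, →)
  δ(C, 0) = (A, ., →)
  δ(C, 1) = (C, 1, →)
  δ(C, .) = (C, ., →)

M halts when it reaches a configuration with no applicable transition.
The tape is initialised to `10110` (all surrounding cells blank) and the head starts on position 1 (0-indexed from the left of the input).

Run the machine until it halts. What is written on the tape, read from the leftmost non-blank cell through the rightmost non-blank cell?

1...0

A | 1[0]110.   read 0 → write 0, move ←, go to C
C | [1]0110.   read 1 → write 1, move →, go to C
C | 1[0]110.   read 0 → write ., move →, go to A
A | 1.[1]10.   read 1 → write 0, move ←, go to B
B | 1[.]010.   read . → write 0, move →, go to A
A | 10[0]10.   read 0 → write 0, move ←, go to C
C | 1[0]010.   read 0 → write ., move →, go to A
A | 1.[0]10.   read 0 → write 0, move ←, go to C
C | 1[.]010.   read . → write ., move →, go to C
C | 1.[0]10.   read 0 → write ., move →, go to A
A | 1..[1]0.   read 1 → write 0, move ←, go to B
B | 1.[.]00.   read . → write 0, move →, go to A
A | 1.0[0]0.   read 0 → write 0, move ←, go to C
C | 1.[0]00.   read 0 → write ., move →, go to A
A | 1..[0]0.   read 0 → write 0, move ←, go to C
C | 1.[.]00.   read . → write ., move →, go to C
C | 1..[0]0.   read 0 → write ., move →, go to A
A | 1...[0].   read 0 → write 0, move ←, go to C
C | 1..[.]0.   read . → write ., move →, go to C
C | 1...[0].   read 0 → write ., move →, go to A
A | 1....[.]   read . → write ., move ←, go to B
B | 1...[.].   read . → write 0, move →, go to A
A | 1...0[.]   read . → write ., move ←, go to B
B | 1...[0].
The non-blank tape span at halt is 1...0.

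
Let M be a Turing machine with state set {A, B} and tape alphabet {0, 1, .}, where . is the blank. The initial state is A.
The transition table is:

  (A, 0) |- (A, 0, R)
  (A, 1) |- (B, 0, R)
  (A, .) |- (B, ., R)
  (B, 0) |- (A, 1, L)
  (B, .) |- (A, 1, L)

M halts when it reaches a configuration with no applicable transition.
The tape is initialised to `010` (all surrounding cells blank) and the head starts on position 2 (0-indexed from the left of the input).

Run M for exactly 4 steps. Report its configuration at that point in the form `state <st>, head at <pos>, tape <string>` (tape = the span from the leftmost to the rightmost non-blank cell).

state B, head at 4, tape 010.1

A | 01[0]..   read 0 → write 0, move R, go to A
A | 010[.].   read . → write ., move R, go to B
B | 010.[.]   read . → write 1, move L, go to A
A | 010[.]1   read . → write ., move R, go to B
B | 010.[1]
After 4 steps: state B, head at 4, tape 010.1.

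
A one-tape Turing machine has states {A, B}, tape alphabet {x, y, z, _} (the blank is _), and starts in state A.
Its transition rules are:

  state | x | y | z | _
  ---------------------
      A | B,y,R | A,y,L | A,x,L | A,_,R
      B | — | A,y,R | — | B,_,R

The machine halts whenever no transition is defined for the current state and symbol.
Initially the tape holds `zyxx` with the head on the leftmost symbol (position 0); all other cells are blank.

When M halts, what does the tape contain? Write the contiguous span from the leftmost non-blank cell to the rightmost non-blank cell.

yyyx

A | _[z]yxx   read z → write x, move L, go to A
A | [_]xyxx   read _ → write _, move R, go to A
A | _[x]yxx   read x → write y, move R, go to B
B | _y[y]xx   read y → write y, move R, go to A
A | _yy[x]x   read x → write y, move R, go to B
B | _yyy[x]
The non-blank tape span at halt is yyyx.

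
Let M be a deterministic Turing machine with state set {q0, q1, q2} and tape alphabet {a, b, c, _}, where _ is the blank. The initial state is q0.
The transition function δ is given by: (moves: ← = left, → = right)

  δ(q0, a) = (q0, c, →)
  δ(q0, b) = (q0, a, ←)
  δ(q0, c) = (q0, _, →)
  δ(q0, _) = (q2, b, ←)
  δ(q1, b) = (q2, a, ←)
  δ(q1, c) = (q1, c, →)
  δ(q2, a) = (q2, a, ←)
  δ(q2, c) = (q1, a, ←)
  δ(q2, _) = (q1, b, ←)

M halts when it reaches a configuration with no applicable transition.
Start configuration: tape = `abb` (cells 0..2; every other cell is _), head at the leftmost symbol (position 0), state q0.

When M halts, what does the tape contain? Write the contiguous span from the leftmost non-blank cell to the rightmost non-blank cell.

ab

q0 | [a]bb_   read a → write c, move →, go to q0
q0 | c[b]b_   read b → write a, move ←, go to q0
q0 | [c]ab_   read c → write _, move →, go to q0
q0 | _[a]b_   read a → write c, move →, go to q0
q0 | _c[b]_   read b → write a, move ←, go to q0
q0 | _[c]a_   read c → write _, move →, go to q0
q0 | __[a]_   read a → write c, move →, go to q0
q0 | __c[_]   read _ → write b, move ←, go to q2
q2 | __[c]b   read c → write a, move ←, go to q1
q1 | _[_]ab
The non-blank tape span at halt is ab.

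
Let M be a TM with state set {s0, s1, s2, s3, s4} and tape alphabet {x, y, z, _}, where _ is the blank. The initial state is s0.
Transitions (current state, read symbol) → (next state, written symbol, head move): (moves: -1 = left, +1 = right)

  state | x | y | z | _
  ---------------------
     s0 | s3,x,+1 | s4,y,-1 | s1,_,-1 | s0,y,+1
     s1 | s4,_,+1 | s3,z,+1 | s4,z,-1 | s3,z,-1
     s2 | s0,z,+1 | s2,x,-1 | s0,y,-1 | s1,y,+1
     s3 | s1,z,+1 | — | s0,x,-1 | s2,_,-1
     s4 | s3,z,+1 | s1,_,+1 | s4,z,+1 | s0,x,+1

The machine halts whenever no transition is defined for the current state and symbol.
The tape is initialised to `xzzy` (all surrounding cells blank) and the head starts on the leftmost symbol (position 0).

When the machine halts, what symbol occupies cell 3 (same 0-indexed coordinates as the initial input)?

_

s0 | [x]zzy_   read x → write x, move +1, go to s3
s3 | x[z]zy_   read z → write x, move -1, go to s0
s0 | [x]xzy_   read x → write x, move +1, go to s3
s3 | x[x]zy_   read x → write z, move +1, go to s1
s1 | xz[z]y_   read z → write z, move -1, go to s4
s4 | x[z]zy_   read z → write z, move +1, go to s4
s4 | xz[z]y_   read z → write z, move +1, go to s4
s4 | xzz[y]_   read y → write _, move +1, go to s1
s1 | xzz_[_]   read _ → write z, move -1, go to s3
s3 | xzz[_]z   read _ → write _, move -1, go to s2
s2 | xz[z]_z   read z → write y, move -1, go to s0
s0 | x[z]y_z   read z → write _, move -1, go to s1
s1 | [x]_y_z   read x → write _, move +1, go to s4
s4 | _[_]y_z   read _ → write x, move +1, go to s0
s0 | _x[y]_z   read y → write y, move -1, go to s4
s4 | _[x]y_z   read x → write z, move +1, go to s3
s3 | _z[y]_z
Cell 3 holds _ when M halts.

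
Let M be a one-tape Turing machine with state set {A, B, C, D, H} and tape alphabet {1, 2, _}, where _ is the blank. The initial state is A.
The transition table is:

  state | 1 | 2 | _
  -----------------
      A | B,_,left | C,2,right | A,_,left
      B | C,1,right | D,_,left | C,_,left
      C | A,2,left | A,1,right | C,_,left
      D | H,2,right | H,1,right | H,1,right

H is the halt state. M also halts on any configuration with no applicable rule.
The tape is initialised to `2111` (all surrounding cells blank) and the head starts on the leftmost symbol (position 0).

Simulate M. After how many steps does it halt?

A | _[2]111   read 2 → write 2, move right, go to C
C | _2[1]11   read 1 → write 2, move left, go to A
A | _[2]211   read 2 → write 2, move right, go to C
C | _2[2]11   read 2 → write 1, move right, go to A
A | _21[1]1   read 1 → write _, move left, go to B
B | _2[1]_1   read 1 → write 1, move right, go to C
C | _21[_]1   read _ → write _, move left, go to C
C | _2[1]_1   read 1 → write 2, move left, go to A
A | _[2]2_1   read 2 → write 2, move right, go to C
C | _2[2]_1   read 2 → write 1, move right, go to A
A | _21[_]1   read _ → write _, move left, go to A
A | _2[1]_1   read 1 → write _, move left, go to B
B | _[2]__1   read 2 → write _, move left, go to D
D | [_]___1   read _ → write 1, move right, go to H
H | 1[_]__1
M halts after 14 transitions.

14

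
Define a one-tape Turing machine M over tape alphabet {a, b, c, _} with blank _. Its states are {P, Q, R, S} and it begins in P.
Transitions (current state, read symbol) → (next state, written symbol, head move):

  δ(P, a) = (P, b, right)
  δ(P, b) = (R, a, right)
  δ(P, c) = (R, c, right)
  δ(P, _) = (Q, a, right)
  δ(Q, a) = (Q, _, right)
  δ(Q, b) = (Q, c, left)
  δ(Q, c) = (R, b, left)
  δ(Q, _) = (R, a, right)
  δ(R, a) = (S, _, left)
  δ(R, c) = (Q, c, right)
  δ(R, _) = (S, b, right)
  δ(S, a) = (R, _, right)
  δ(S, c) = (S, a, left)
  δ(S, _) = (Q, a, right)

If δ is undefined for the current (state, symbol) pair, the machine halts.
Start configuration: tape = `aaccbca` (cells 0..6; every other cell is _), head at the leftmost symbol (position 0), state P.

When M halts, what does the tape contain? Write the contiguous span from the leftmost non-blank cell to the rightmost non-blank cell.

P | [a]accbca   read a → write b, move right, go to P
P | b[a]ccbca   read a → write b, move right, go to P
P | bb[c]cbca   read c → write c, move right, go to R
R | bbc[c]bca   read c → write c, move right, go to Q
Q | bbcc[b]ca   read b → write c, move left, go to Q
Q | bbc[c]cca   read c → write b, move left, go to R
R | bb[c]bcca   read c → write c, move right, go to Q
Q | bbc[b]cca   read b → write c, move left, go to Q
Q | bb[c]ccca   read c → write b, move left, go to R
R | b[b]bccca
The non-blank tape span at halt is bbbccca.

bbbccca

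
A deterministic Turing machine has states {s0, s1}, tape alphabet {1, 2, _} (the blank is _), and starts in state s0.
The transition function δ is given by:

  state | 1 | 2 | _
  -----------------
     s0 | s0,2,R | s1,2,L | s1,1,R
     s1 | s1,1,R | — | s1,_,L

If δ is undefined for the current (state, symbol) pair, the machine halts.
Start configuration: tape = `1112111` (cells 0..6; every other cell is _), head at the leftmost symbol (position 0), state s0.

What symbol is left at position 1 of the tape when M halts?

2

state=s0 head=0 tape=[1]112111   (s0,1)→(s0,2,R)
state=s0 head=1 tape=2[1]12111   (s0,1)→(s0,2,R)
state=s0 head=2 tape=22[1]2111   (s0,1)→(s0,2,R)
state=s0 head=3 tape=222[2]111   (s0,2)→(s1,2,L)
state=s1 head=2 tape=22[2]2111
Cell 1 holds 2 when M halts.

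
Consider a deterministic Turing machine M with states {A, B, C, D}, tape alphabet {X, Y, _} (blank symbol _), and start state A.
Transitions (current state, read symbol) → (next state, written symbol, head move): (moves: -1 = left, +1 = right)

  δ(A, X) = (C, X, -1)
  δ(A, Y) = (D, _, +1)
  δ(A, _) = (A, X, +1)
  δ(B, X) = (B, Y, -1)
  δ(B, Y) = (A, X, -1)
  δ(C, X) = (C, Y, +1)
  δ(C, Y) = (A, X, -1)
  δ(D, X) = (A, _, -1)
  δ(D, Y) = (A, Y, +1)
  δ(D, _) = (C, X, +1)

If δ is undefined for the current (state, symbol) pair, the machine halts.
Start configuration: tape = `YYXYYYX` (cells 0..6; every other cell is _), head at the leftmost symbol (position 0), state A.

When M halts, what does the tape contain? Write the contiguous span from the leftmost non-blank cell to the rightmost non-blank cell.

YYXXYYY

state=A head=0 tape=[Y]YXYYYX_   (A,Y)→(D,_,+1)
state=D head=1 tape=_[Y]XYYYX_   (D,Y)→(A,Y,+1)
state=A head=2 tape=_Y[X]YYYX_   (A,X)→(C,X,-1)
state=C head=1 tape=_[Y]XYYYX_   (C,Y)→(A,X,-1)
state=A head=0 tape=[_]XXYYYX_   (A,_)→(A,X,+1)
state=A head=1 tape=X[X]XYYYX_   (A,X)→(C,X,-1)
state=C head=0 tape=[X]XXYYYX_   (C,X)→(C,Y,+1)
state=C head=1 tape=Y[X]XYYYX_   (C,X)→(C,Y,+1)
state=C head=2 tape=YY[X]YYYX_   (C,X)→(C,Y,+1)
state=C head=3 tape=YYY[Y]YYX_   (C,Y)→(A,X,-1)
state=A head=2 tape=YY[Y]XYYX_   (A,Y)→(D,_,+1)
state=D head=3 tape=YY_[X]YYX_   (D,X)→(A,_,-1)
state=A head=2 tape=YY[_]_YYX_   (A,_)→(A,X,+1)
state=A head=3 tape=YYX[_]YYX_   (A,_)→(A,X,+1)
state=A head=4 tape=YYXX[Y]YX_   (A,Y)→(D,_,+1)
state=D head=5 tape=YYXX_[Y]X_   (D,Y)→(A,Y,+1)
state=A head=6 tape=YYXX_Y[X]_   (A,X)→(C,X,-1)
state=C head=5 tape=YYXX_[Y]X_   (C,Y)→(A,X,-1)
state=A head=4 tape=YYXX[_]XX_   (A,_)→(A,X,+1)
state=A head=5 tape=YYXXX[X]X_   (A,X)→(C,X,-1)
state=C head=4 tape=YYXX[X]XX_   (C,X)→(C,Y,+1)
state=C head=5 tape=YYXXY[X]X_   (C,X)→(C,Y,+1)
state=C head=6 tape=YYXXYY[X]_   (C,X)→(C,Y,+1)
state=C head=7 tape=YYXXYYY[_]
The non-blank tape span at halt is YYXXYYY.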